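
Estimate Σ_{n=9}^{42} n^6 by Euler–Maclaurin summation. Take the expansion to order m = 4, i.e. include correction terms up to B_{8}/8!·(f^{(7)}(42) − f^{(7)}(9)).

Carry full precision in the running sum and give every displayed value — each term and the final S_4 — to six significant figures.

Integral: ∫_9^42 x^6 dx = 3.29335e+10.
Endpoint term: (f(9) + f(42))/2 = (531441 + 5.48903e+09)/2 = 2.74478e+09.
Integral + boundary = 3.56783e+10.
Correction k=1: B_{2}/2! · (f^{(1)}(42) − f^{(1)}(9)) = 1/12 · (7.84147e+08 − 354294) = 6.53161e+07.
Running total after k=1: 3.57436e+10.
Correction k=2: B_{4}/4! · (f^{(3)}(42) − f^{(3)}(9)) = −1/720 · (8.89056e+06 − 87480.0) = -12226.5.
Running total after k=2: 3.57436e+10.
Correction k=3: B_{6}/6! · (f^{(5)}(42) − f^{(5)}(9)) = 1/30240 · (30240.0 − 6480.00) = 0.785714.
Running total after k=3: 3.57436e+10.
Correction k=4: B_{8}/8! · (f^{(7)}(42) − f^{(7)}(9)) = −1/1209600 · (0.00000 − 0.00000) = 0.00000.

S_4 ≈ 3.57436e+10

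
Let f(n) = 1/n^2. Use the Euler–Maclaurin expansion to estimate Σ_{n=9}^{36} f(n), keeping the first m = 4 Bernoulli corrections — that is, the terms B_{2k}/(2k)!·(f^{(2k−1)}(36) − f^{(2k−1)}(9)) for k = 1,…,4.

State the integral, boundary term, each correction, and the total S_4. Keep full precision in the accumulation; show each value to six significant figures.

S_4 ≈ 0.0901165

∫_9^36 1/x^2 dx evaluates to 0.0833333.
Endpoint term: (f(9) + f(36))/2 = (0.0123457 + 0.000771605)/2 = 0.00655864.
Running total after boundary: 0.0898920.
k=1: B_{2}/(2)! × [f^{(1)}(36) − f^{(1)}(9)] = 1/12 × (-4.28669e-05 − (-0.00274348)) = 0.000225051.
Partial sum through k=1: 0.0901170.
k=2: B_{4}/(4)! × [f^{(3)}(36) − f^{(3)}(9)] = −1/720 × (-3.96916e-07 − (-0.000406442)) = -5.63952e-07.
Partial sum through k=2: 0.0901165.
k=3: B_{6}/(6)! × [f^{(5)}(36) − f^{(5)}(9)] = 1/30240 × (-9.18787e-09 − (-0.000150534)) = 4.97768e-09.
Partial sum through k=3: 0.0901165.
k=4: B_{8}/(8)! × [f^{(7)}(36) − f^{(7)}(9)] = −1/1209600 × (-3.97007e-10 − (-0.000104073)) = -8.60388e-11.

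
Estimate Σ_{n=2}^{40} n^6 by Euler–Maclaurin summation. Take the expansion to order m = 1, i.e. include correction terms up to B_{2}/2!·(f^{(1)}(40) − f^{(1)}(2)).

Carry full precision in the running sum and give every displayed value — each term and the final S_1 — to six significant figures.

The integral term ∫_2^40 x^6 dx = 2.34057e+10.
Endpoint term: (f(2) + f(40))/2 = (64.0000 + 4.09600e+09)/2 = 2.04800e+09.
Running total after boundary: 2.54537e+10.
k=1: B_{2}/(2)! × [f^{(1)}(40) − f^{(1)}(2)] = 1/12 × (6.14400e+08 − 192.000) = 5.12000e+07.

S_1 ≈ 2.55049e+10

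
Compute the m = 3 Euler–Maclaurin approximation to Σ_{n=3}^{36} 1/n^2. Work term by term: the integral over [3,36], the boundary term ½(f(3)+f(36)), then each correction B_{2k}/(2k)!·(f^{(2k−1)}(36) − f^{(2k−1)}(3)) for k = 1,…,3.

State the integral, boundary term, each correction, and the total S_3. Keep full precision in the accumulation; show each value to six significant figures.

Integral: ∫_3^36 1/x^2 dx = 0.305556.
Boundary: ½(f(3) + f(36)) = ½(0.111111 + 0.000771605) = 0.0559414.
So far: 0.361497.
Correction k=1: B_{2}/2! · (f^{(1)}(36) − f^{(1)}(3)) = 1/12 · (-4.28669e-05 − (-0.0740741)) = 0.00616927.
Partial sum through k=1: 0.367666.
Correction k=2: B_{4}/4! · (f^{(3)}(36) − f^{(3)}(3)) = −1/720 · (-3.96916e-07 − (-0.0987654)) = -0.000137174.
Partial sum through k=2: 0.367529.
Correction k=3: B_{6}/6! · (f^{(5)}(36) − f^{(5)}(3)) = 1/30240 · (-9.18787e-09 − (-0.329218)) = 1.08868e-05.

S_3 ≈ 0.367540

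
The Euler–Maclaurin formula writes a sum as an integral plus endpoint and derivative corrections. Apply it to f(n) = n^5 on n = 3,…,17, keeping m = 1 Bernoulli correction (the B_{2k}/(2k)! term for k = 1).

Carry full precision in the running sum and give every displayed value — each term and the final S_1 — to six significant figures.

S_1 ≈ 4.76762e+06

Integral: ∫_3^17 x^5 dx = 4.02281e+06.
Endpoint term: (f(3) + f(17))/2 = (243.000 + 1.41986e+06)/2 = 710050.
So far: 4.73286e+06.
Order-1 term: 1/12 · (417605 − 405.000) = 34766.7.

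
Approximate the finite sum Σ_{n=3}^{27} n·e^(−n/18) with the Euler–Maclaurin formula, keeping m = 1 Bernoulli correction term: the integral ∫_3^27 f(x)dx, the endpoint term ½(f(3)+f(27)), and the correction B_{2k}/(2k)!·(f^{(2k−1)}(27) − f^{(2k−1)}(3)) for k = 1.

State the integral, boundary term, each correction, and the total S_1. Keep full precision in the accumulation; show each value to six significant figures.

Integral: ∫_3^27 x·e^(−x/18) dx = 139.235.
½[f(3) + f(27)] = ½[2.53945 + 6.02451] = 4.28198.
Integral + boundary = 143.517.
Correction k=1: B_{2}/2! · (f^{(1)}(27) − f^{(1)}(3)) = 1/12 · (-0.111565 − 0.705401) = -0.0680805.

S_1 ≈ 143.449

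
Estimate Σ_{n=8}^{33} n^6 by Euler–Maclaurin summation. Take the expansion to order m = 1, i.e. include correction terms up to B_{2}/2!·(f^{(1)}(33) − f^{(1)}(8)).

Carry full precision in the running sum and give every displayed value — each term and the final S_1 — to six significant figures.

S_1 ≈ 6.75347e+09

The integral term ∫_8^33 x^6 dx = 6.08805e+09.
Boundary: ½(f(8) + f(33)) = ½(262144 + 1.29147e+09) = 6.45865e+08.
So far: 6.73391e+09.
Order-1 term: 1/12 · (2.34812e+08 − 196608) = 1.95513e+07.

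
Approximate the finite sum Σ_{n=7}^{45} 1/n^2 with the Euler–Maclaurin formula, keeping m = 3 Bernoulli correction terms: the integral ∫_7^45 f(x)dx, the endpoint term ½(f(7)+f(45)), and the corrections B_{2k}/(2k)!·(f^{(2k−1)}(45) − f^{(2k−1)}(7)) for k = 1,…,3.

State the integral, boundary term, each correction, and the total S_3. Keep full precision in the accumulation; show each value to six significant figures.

The integral term ∫_7^45 1/x^2 dx = 0.120635.
½[f(7) + f(45)] = ½[0.0204082 + 0.000493827] = 0.0104510.
Integral + boundary = 0.131086.
Order-1 term: 1/12 · (-2.19479e-05 − (-0.00583090)) = 0.000484080.
Running total after k=1: 0.131570.
Order-2 term: −1/720 · (-1.30061e-07 − (-0.00142798)) = -1.98312e-06.
Running total after k=2: 0.131568.
Order-3 term: 1/30240 · (-1.92684e-09 − (-0.000874271)) = 2.89110e-08.

S_3 ≈ 0.131568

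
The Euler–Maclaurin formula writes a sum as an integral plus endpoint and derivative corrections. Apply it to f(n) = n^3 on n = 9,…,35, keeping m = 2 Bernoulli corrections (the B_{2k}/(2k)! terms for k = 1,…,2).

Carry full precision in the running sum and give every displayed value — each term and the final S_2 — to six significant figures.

S_2 ≈ 395604

The integral term ∫_9^35 x^3 dx = 373516.
½[f(9) + f(35)] = ½[729.000 + 42875.0] = 21802.0.
So far: 395318.
k=1: B_{2}/(2)! × [f^{(1)}(35) − f^{(1)}(9)] = 1/12 × (3675.00 − 243.000) = 286.000.
After k=1: 395604.
k=2: B_{4}/(4)! × [f^{(3)}(35) − f^{(3)}(9)] = −1/720 × (6.00000 − 6.00000) = 0.00000.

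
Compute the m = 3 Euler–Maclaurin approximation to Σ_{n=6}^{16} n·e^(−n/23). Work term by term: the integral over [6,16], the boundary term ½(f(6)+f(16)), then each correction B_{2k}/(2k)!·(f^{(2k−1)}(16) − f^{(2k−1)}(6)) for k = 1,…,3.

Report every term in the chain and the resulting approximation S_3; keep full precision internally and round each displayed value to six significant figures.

S_3 ≈ 72.7328

Integral: ∫_6^16 x·e^(−x/23) dx = 66.4665.
½[f(6) + f(16)] = ½[4.62229 + 7.97999] = 6.30114.
Integral + boundary = 72.7676.
Correction k=1: B_{2}/2! · (f^{(1)}(16) − f^{(1)}(6)) = 1/12 · (0.151793 − 0.569412) = -0.0348016.
After k=1: 72.7328.
Correction k=2: B_{4}/4! · (f^{(3)}(16) − f^{(3)}(6)) = −1/720 · (0.00217257 − 0.00398899) = 2.52280e-06.
After k=2: 72.7328.
Correction k=3: B_{6}/6! · (f^{(5)}(16) − f^{(5)}(6)) = 1/30240 · (7.67146e-06 − 1.30465e-05) = -1.77745e-10.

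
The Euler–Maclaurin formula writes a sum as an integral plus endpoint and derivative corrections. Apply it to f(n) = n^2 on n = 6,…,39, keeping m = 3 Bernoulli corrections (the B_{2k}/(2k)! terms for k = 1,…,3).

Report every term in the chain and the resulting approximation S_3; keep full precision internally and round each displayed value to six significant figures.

∫_6^39 x^2 dx evaluates to 19701.0.
Boundary: ½(f(6) + f(39)) = ½(36.0000 + 1521.00) = 778.500.
So far: 20479.5.
Correction k=1: B_{2}/2! · (f^{(1)}(39) − f^{(1)}(6)) = 1/12 · (78.0000 − 12.0000) = 5.50000.
Partial sum through k=1: 20485.0.
Correction k=2: B_{4}/4! · (f^{(3)}(39) − f^{(3)}(6)) = −1/720 · (0.00000 − 0.00000) = 0.00000.
Partial sum through k=2: 20485.0.
Correction k=3: B_{6}/6! · (f^{(5)}(39) − f^{(5)}(6)) = 1/30240 · (0.00000 − 0.00000) = 0.00000.

S_3 ≈ 20485.0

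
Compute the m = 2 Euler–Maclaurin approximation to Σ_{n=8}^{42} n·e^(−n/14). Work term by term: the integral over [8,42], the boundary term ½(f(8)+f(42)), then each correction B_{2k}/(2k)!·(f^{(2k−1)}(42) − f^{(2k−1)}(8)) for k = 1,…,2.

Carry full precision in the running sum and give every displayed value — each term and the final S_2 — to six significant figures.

S_2 ≈ 138.176

∫_8^42 x·e^(−x/14) dx evaluates to 134.900.
Endpoint term: (f(8) + f(42))/2 = (4.51774 + 2.09106)/2 = 3.30440.
So far: 138.205.
Order-1 term: 1/12 · (-0.0995741 − 0.242022) = -0.0284663.
Running total after k=1: 138.176.
Order-2 term: −1/720 · (0.00000 − 0.00699724) = 9.71838e-06.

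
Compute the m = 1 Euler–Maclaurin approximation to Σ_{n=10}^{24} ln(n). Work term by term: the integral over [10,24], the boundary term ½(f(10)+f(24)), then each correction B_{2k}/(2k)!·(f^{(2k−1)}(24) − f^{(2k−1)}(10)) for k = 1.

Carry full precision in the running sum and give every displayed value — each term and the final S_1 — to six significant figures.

S_1 ≈ 41.9829

∫_10^24 ln(x) dx evaluates to 39.2474.
Boundary: ½(f(10) + f(24)) = ½(2.30259 + 3.17805) = 2.74032.
So far: 41.9878.
Correction k=1: B_{2}/2! · (f^{(1)}(24) − f^{(1)}(10)) = 1/12 · (0.0416667 − 0.100000) = -0.00486111.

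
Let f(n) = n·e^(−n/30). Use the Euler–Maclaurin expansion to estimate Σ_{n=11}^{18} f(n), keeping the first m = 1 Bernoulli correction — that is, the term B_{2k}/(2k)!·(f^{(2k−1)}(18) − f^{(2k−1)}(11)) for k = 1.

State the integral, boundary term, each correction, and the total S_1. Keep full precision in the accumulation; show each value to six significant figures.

The integral term ∫_11^18 x·e^(−x/30) dx = 62.1512.
½[f(11) + f(18)] = ½[7.62345 + 9.87861] = 8.75103.
Integral + boundary = 70.9022.
Correction k=1: B_{2}/2! · (f^{(1)}(18) − f^{(1)}(11)) = 1/12 · (0.219525 − 0.438926) = -0.0182834.

S_1 ≈ 70.8840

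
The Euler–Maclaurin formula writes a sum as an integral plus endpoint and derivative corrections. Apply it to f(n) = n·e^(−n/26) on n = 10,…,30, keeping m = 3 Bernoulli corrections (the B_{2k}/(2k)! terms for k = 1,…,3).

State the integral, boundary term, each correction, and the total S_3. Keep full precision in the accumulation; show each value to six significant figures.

∫_10^30 x·e^(−x/26) dx evaluates to 177.893.
½[f(10) + f(30)] = ½[6.80712 + 9.46264] = 8.13488.
Integral + boundary = 186.028.
k=1: B_{2}/(2)! × [f^{(1)}(30) − f^{(1)}(10)] = 1/12 × (-0.0485263 − 0.418900) = -0.0389522.
After k=1: 185.989.
k=2: B_{4}/(4)! × [f^{(3)}(30) − f^{(3)}(10)] = −1/720 × (0.000861414 − 0.00263362) = 2.46139e-06.
After k=2: 185.989.
k=3: B_{6}/(6)! × [f^{(5)}(30) − f^{(5)}(10)] = 1/30240 × (2.65475e-06 − 6.87509e-06) = -1.39561e-10.

S_3 ≈ 185.989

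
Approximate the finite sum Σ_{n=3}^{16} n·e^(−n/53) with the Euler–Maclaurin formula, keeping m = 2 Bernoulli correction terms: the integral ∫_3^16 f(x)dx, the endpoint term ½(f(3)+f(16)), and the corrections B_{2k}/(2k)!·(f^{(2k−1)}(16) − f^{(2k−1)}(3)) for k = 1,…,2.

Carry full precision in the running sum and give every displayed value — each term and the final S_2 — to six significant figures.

Integral: ∫_3^16 x·e^(−x/53) dx = 100.601.
Boundary: ½(f(3) + f(16)) = ½(2.83491 + 11.8307) = 7.33283.
Running total after boundary: 107.934.
Order-1 term: 1/12 · (0.516200 − 0.891480) = -0.0312733.
Partial sum through k=1: 107.902.
Order-2 term: −1/720 · (0.000710233 − 0.000990180) = 3.88816e-07.

S_2 ≈ 107.902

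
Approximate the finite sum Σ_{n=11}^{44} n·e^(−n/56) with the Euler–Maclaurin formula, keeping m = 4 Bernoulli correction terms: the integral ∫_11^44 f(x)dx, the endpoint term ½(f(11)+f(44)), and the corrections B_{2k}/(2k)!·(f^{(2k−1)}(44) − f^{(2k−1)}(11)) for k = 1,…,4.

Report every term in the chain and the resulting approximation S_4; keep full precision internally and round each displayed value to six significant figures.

S_4 ≈ 544.922

∫_11^44 x·e^(−x/56) dx evaluates to 530.422.
Boundary: ½(f(11) + f(44)) = ½(9.03826 + 20.0549) = 14.5466.
Integral + boundary = 544.968.
Order-1 term: 1/12 · (0.0976701 − 0.660263) = -0.0468827.
Partial sum through k=1: 544.922.
Order-2 term: −1/720 · (0.000321830 − 0.000734561) = 5.73237e-07.
Partial sum through k=2: 544.922.
Order-3 term: 1/30240 · (1.95317e-07 − 4.01332e-07) = -6.81267e-12.
Partial sum through k=3: 544.922.
Order-4 term: −1/1209600 · (9.18400e-11 − 1.81260e-10) = 7.39249e-17.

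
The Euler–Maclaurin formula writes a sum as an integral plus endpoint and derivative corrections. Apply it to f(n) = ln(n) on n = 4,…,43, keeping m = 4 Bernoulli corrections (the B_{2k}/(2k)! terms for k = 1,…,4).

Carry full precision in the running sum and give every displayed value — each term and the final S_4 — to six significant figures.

S_4 ≈ 119.741

∫_4^43 ln(x) dx evaluates to 117.186.
Boundary: ½(f(4) + f(43)) = ½(1.38629 + 3.76120) = 2.57375.
So far: 119.760.
Order-1 term: 1/12 · (0.0232558 − 0.250000) = -0.0188953.
Running total after k=1: 119.741.
Order-2 term: −1/720 · (2.51550e-05 − 0.0312500) = 4.33678e-05.
Running total after k=2: 119.741.
Order-3 term: 1/30240 · (1.63256e-07 − 0.0234375) = -7.75044e-07.
Running total after k=3: 119.741.
Order-4 term: −1/1209600 · (2.64883e-09 − 0.0439453) = 3.63304e-08.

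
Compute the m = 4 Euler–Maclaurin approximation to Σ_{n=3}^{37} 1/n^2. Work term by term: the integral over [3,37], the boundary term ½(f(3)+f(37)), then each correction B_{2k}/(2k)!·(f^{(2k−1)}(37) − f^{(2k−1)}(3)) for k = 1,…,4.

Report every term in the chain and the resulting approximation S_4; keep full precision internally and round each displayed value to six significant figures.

Integral: ∫_3^37 1/x^2 dx = 0.306306.
Boundary: ½(f(3) + f(37)) = ½(0.111111 + 0.000730460) = 0.0559208.
Running total after boundary: 0.362227.
k=1: B_{2}/(2)! × [f^{(1)}(37) − f^{(1)}(3)] = 1/12 × (-3.94843e-05 − (-0.0740741)) = 0.00616955.
Partial sum through k=1: 0.368397.
k=2: B_{4}/(4)! × [f^{(3)}(37) − f^{(3)}(3)] = −1/720 × (-3.46101e-07 − (-0.0987654)) = -0.000137174.
Partial sum through k=2: 0.368259.
k=3: B_{6}/(6)! × [f^{(5)}(37) − f^{(5)}(3)] = 1/30240 × (-7.58439e-09 − (-0.329218)) = 1.08868e-05.
Partial sum through k=3: 0.368270.
k=4: B_{8}/(8)! × [f^{(7)}(37) − f^{(7)}(3)] = −1/1209600 × (-3.10245e-10 − (-2.04847)) = -1.69351e-06.

S_4 ≈ 0.368269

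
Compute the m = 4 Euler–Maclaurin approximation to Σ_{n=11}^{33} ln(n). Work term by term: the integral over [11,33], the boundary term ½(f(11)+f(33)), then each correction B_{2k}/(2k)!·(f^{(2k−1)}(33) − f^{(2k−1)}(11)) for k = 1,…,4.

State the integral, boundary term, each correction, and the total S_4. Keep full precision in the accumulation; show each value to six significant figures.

∫_11^33 ln(x) dx evaluates to 67.0079.
½[f(11) + f(33)] = ½[2.39790 + 3.49651] = 2.94720.
Integral + boundary = 69.9551.
Correction k=1: B_{2}/2! · (f^{(1)}(33) − f^{(1)}(11)) = 1/12 · (0.0303030 − 0.0909091) = -0.00505051.
Running total after k=1: 69.9501.
Correction k=2: B_{4}/4! · (f^{(3)}(33) − f^{(3)}(11)) = −1/720 · (5.56529e-05 − 0.00150263) = 2.00969e-06.
Running total after k=2: 69.9501.
Correction k=3: B_{6}/6! · (f^{(5)}(33) − f^{(5)}(11)) = 1/30240 · (6.13256e-07 − 0.000149021) = -4.90767e-09.
Running total after k=3: 69.9501.
Correction k=4: B_{8}/8! · (f^{(7)}(33) − f^{(7)}(11)) = −1/1209600 · (1.68941e-08 − 3.69474e-05) = 3.05312e-11.

S_4 ≈ 69.9501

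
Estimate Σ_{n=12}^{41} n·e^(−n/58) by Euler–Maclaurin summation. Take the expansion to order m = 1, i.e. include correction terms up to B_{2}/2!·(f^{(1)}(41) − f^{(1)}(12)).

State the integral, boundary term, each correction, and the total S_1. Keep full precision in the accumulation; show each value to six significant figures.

Integral: ∫_12^41 x·e^(−x/58) dx = 469.406.
Endpoint term: (f(12) + f(41))/2 = (9.75725 + 20.2201)/2 = 14.9887.
Running total after boundary: 484.394.
k=1: B_{2}/(2)! × [f^{(1)}(41) − f^{(1)}(12)] = 1/12 × (0.144551 − 0.644875) = -0.0416937.

S_1 ≈ 484.353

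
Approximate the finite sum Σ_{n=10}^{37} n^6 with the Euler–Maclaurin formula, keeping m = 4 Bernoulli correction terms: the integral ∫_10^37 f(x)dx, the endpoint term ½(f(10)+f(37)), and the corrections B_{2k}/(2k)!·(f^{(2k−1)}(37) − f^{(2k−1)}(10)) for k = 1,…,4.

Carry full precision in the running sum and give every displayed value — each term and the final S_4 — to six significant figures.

S_4 ≈ 1.48782e+10

∫_10^37 x^6 dx evaluates to 1.35603e+10.
Boundary: ½(f(10) + f(37)) = ½(1.00000e+06 + 2.56573e+09) = 1.28336e+09.
Integral + boundary = 1.48436e+10.
Correction k=1: B_{2}/2! · (f^{(1)}(37) − f^{(1)}(10)) = 1/12 · (4.16064e+08 − 600000) = 3.46220e+07.
Partial sum through k=1: 1.48783e+10.
Correction k=2: B_{4}/4! · (f^{(3)}(37) − f^{(3)}(10)) = −1/720 · (6.07836e+06 − 120000) = -8275.50.
Partial sum through k=2: 1.48782e+10.
Correction k=3: B_{6}/6! · (f^{(5)}(37) − f^{(5)}(10)) = 1/30240 · (26640.0 − 7200.00) = 0.642857.
Partial sum through k=3: 1.48782e+10.
Correction k=4: B_{8}/8! · (f^{(7)}(37) − f^{(7)}(10)) = −1/1209600 · (0.00000 − 0.00000) = 0.00000.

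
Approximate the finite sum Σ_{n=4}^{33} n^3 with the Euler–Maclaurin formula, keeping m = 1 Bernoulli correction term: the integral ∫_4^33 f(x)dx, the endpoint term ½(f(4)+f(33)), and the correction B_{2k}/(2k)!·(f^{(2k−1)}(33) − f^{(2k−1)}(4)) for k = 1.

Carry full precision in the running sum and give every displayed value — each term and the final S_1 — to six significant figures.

S_1 ≈ 314685

∫_4^33 x^3 dx evaluates to 296416.
½[f(4) + f(33)] = ½[64.0000 + 35937.0] = 18000.5.
Running total after boundary: 314417.
k=1: B_{2}/(2)! × [f^{(1)}(33) − f^{(1)}(4)] = 1/12 × (3267.00 − 48.0000) = 268.250.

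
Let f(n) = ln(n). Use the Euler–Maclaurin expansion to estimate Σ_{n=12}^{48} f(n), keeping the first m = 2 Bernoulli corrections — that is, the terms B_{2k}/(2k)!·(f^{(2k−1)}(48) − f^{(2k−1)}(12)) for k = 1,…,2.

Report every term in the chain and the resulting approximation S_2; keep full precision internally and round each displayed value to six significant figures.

S_2 ≈ 123.172

The integral term ∫_12^48 ln(x) dx = 119.999.
Boundary: ½(f(12) + f(48)) = ½(2.48491 + 3.87120) = 3.17805.
So far: 123.177.
k=1: B_{2}/(2)! × [f^{(1)}(48) − f^{(1)}(12)] = 1/12 × (0.0208333 − 0.0833333) = -0.00520833.
After k=1: 123.172.
k=2: B_{4}/(4)! × [f^{(3)}(48) − f^{(3)}(12)] = −1/720 × (1.80845e-05 − 0.00115741) = 1.58239e-06.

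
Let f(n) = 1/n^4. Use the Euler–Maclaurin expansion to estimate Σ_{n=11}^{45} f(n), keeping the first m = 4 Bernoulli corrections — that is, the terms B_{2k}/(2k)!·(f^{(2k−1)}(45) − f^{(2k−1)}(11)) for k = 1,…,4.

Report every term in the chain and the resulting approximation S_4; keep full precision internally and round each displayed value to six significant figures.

S_4 ≈ 0.000283112

Integral: ∫_11^45 1/x^4 dx = 0.000246780.
Boundary: ½(f(11) + f(45)) = ½(6.83013e-05 + 2.43865e-07) = 3.42726e-05.
So far: 0.000281053.
k=1: B_{2}/(2)! × [f^{(1)}(45) − f^{(1)}(11)] = 1/12 × (-2.16769e-08 − (-2.48369e-05)) = 2.06793e-06.
After k=1: 0.000283121.
k=2: B_{4}/(4)! × [f^{(3)}(45) − f^{(3)}(11)] = −1/720 × (-3.21139e-10 − (-6.15790e-06)) = -8.55219e-09.
After k=2: 0.000283112.
k=3: B_{6}/(6)! × [f^{(5)}(45) − f^{(5)}(11)] = 1/30240 × (-8.88089e-12 − (-2.84994e-06)) = 9.42436e-11.
After k=3: 0.000283112.
k=4: B_{8}/(8)! × [f^{(7)}(45) − f^{(7)}(11)] = −1/1209600 × (-3.94706e-13 − (-2.11979e-06)) = -1.75247e-12.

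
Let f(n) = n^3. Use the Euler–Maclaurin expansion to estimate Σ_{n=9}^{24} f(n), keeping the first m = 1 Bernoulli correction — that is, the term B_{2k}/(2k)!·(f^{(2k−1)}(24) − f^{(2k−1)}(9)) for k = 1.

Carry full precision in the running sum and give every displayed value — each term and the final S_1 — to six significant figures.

S_1 ≈ 88704.0

Integral: ∫_9^24 x^3 dx = 81303.8.
Boundary: ½(f(9) + f(24)) = ½(729.000 + 13824.0) = 7276.50.
Running total after boundary: 88580.2.
Order-1 term: 1/12 · (1728.00 − 243.000) = 123.750.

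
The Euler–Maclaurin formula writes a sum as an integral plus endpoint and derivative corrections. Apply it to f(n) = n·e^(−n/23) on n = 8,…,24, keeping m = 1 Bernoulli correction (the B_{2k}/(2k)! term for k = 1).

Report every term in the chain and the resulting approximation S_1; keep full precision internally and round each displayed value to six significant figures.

S_1 ≈ 129.790

Integral: ∫_8^24 x·e^(−x/23) dx = 122.778.
Endpoint term: (f(8) + f(24))/2 = (5.64977 + 8.45346)/2 = 7.05162.
So far: 129.830.
Correction k=1: B_{2}/2! · (f^{(1)}(24) − f^{(1)}(8)) = 1/12 · (-0.0153142 − 0.460579) = -0.0396578.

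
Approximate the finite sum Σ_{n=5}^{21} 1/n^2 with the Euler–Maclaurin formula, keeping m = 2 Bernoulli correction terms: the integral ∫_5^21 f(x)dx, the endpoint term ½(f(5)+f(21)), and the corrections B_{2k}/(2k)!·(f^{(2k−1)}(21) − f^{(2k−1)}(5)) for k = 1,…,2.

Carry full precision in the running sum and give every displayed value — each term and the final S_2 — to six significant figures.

The integral term ∫_5^21 1/x^2 dx = 0.152381.
Boundary: ½(f(5) + f(21)) = ½(0.0400000 + 0.00226757) = 0.0211338.
Running total after boundary: 0.173515.
Correction k=1: B_{2}/2! · (f^{(1)}(21) − f^{(1)}(5)) = 1/12 · (-0.000215959 − (-0.0160000)) = 0.00131534.
After k=1: 0.174830.
Correction k=2: B_{4}/4! · (f^{(3)}(21) − f^{(3)}(5)) = −1/720 · (-5.87645e-06 − (-0.00768000)) = -1.06585e-05.

S_2 ≈ 0.174819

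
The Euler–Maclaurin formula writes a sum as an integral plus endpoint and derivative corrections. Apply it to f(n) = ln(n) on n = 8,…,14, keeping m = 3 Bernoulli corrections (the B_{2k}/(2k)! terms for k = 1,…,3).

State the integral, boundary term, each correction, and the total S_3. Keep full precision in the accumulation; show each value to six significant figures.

S_3 ≈ 16.6661

The integral term ∫_8^14 ln(x) dx = 14.3113.
½[f(8) + f(14)] = ½[2.07944 + 2.63906] = 2.35925.
Integral + boundary = 16.6705.
Order-1 term: 1/12 · (0.0714286 − 0.125000) = -0.00446429.
After k=1: 16.6661.
Order-2 term: −1/720 · (0.000728863 − 0.00390625) = 4.41304e-06.
After k=2: 16.6661.
Order-3 term: 1/30240 · (4.46243e-05 − 0.000732422) = -2.27446e-08.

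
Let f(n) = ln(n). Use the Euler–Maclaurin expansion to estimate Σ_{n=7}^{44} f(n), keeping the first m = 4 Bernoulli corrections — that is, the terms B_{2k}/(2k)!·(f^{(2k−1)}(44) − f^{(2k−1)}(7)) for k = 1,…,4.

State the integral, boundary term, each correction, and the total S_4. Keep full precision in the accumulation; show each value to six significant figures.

S_4 ≈ 118.738

The integral term ∫_7^44 ln(x) dx = 115.883.
Boundary: ½(f(7) + f(44)) = ½(1.94591 + 3.78419) = 2.86505.
Integral + boundary = 118.748.
k=1: B_{2}/(2)! × [f^{(1)}(44) − f^{(1)}(7)] = 1/12 × (0.0227273 − 0.142857) = -0.0100108.
Running total after k=1: 118.738.
k=2: B_{4}/(4)! × [f^{(3)}(44) − f^{(3)}(7)] = −1/720 × (2.34786e-05 − 0.00583090) = 8.06587e-06.
Running total after k=2: 118.738.
k=3: B_{6}/(6)! × [f^{(5)}(44) − f^{(5)}(7)] = 1/30240 × (1.45528e-07 − 0.00142798) = -4.72166e-08.
Running total after k=3: 118.738.
k=4: B_{8}/(8)! × [f^{(7)}(44) − f^{(7)}(7)] = −1/1209600 × (2.25509e-09 − 0.000874271) = 7.22775e-10.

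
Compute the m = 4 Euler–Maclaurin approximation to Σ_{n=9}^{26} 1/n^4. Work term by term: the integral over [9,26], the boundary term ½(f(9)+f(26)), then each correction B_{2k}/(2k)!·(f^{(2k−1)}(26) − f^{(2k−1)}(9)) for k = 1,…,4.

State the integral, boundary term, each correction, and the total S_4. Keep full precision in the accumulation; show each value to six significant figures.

S_4 ≈ 0.000521167

∫_9^26 1/x^4 dx evaluates to 0.000438282.
Boundary: ½(f(9) + f(26)) = ½(0.000152416 + 2.18830e-06) = 7.73020e-05.
Running total after boundary: 0.000515584.
Correction k=1: B_{2}/2! · (f^{(1)}(26) − f^{(1)}(9)) = 1/12 · (-3.36661e-07 − (-6.77404e-05)) = 5.61697e-06.
Partial sum through k=1: 0.000521201.
Correction k=2: B_{4}/4! · (f^{(3)}(26) − f^{(3)}(9)) = −1/720 · (-1.49406e-08 − (-2.50890e-05)) = -3.48251e-08.
Partial sum through k=2: 0.000521166.
Correction k=3: B_{6}/6! · (f^{(5)}(26) − f^{(5)}(9)) = 1/30240 · (-1.23768e-09 − (-1.73455e-05)) = 5.73553e-10.
Partial sum through k=3: 0.000521167.
Correction k=4: B_{8}/8! · (f^{(7)}(26) − f^{(7)}(9)) = −1/1209600 · (-1.64780e-10 − (-1.92728e-05)) = -1.59330e-11.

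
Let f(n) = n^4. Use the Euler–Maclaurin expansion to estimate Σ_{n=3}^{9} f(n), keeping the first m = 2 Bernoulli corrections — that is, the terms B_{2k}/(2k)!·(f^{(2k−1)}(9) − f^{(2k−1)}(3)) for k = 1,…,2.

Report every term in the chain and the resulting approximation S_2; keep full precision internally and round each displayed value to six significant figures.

The integral term ∫_3^9 x^4 dx = 11761.2.
Boundary: ½(f(3) + f(9)) = ½(81.0000 + 6561.00) = 3321.00.
So far: 15082.2.
Correction k=1: B_{2}/2! · (f^{(1)}(9) − f^{(1)}(3)) = 1/12 · (2916.00 − 108.000) = 234.000.
Running total after k=1: 15316.2.
Correction k=2: B_{4}/4! · (f^{(3)}(9) − f^{(3)}(3)) = −1/720 · (216.000 − 72.0000) = -0.200000.

S_2 ≈ 15316.0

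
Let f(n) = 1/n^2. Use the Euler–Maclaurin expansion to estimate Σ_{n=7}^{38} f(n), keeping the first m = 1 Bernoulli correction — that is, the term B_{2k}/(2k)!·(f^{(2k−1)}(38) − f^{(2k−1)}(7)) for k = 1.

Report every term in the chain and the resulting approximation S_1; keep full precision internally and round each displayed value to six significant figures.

The integral term ∫_7^38 1/x^2 dx = 0.116541.
½[f(7) + f(38)] = ½[0.0204082 + 0.000692521] = 0.0105503.
Integral + boundary = 0.127092.
Order-1 term: 1/12 · (-3.64485e-05 − (-0.00583090)) = 0.000482871.

S_1 ≈ 0.127575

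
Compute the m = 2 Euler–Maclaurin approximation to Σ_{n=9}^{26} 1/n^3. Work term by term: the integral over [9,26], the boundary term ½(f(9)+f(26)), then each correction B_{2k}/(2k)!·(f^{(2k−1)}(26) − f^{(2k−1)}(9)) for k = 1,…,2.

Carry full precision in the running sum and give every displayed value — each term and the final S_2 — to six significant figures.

S_2 ≈ 0.00618491

Integral: ∫_9^26 1/x^3 dx = 0.00543319.
Boundary: ½(f(9) + f(26)) = ½(0.00137174 + 5.68958e-05) = 0.000714319.
Running total after boundary: 0.00614751.
Correction k=1: B_{2}/2! · (f^{(1)}(26) − f^{(1)}(9)) = 1/12 · (-6.56490e-06 − (-0.000457247)) = 3.75569e-05.
Running total after k=1: 0.00618507.
Correction k=2: B_{4}/4! · (f^{(3)}(26) − f^{(3)}(9)) = −1/720 · (-1.94228e-07 − (-0.000112901)) = -1.56537e-07.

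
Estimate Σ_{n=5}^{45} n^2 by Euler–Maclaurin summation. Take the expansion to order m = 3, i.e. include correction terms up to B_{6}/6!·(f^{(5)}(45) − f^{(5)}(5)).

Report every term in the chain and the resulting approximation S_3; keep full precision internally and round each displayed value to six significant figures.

The integral term ∫_5^45 x^2 dx = 30333.3.
Boundary: ½(f(5) + f(45)) = ½(25.0000 + 2025.00) = 1025.00.
So far: 31358.3.
Correction k=1: B_{2}/2! · (f^{(1)}(45) − f^{(1)}(5)) = 1/12 · (90.0000 − 10.0000) = 6.66667.
Running total after k=1: 31365.0.
Correction k=2: B_{4}/4! · (f^{(3)}(45) − f^{(3)}(5)) = −1/720 · (0.00000 − 0.00000) = 0.00000.
Running total after k=2: 31365.0.
Correction k=3: B_{6}/6! · (f^{(5)}(45) − f^{(5)}(5)) = 1/30240 · (0.00000 − 0.00000) = 0.00000.

S_3 ≈ 31365.0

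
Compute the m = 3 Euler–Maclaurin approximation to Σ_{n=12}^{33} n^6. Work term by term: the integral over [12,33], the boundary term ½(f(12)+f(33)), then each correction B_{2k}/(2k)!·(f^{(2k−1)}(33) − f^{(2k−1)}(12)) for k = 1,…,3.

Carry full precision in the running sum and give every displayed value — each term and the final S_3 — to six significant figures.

S_3 ≈ 6.74989e+09

The integral term ∫_12^33 x^6 dx = 6.08323e+09.
Endpoint term: (f(12) + f(33))/2 = (2.98598e+06 + 1.29147e+09)/2 = 6.47227e+08.
So far: 6.73046e+09.
Correction k=1: B_{2}/2! · (f^{(1)}(33) − f^{(1)}(12)) = 1/12 · (2.34812e+08 − 1.49299e+06) = 1.94433e+07.
After k=1: 6.74990e+09.
Correction k=2: B_{4}/4! · (f^{(3)}(33) − f^{(3)}(12)) = −1/720 · (4.31244e+06 − 207360) = -5701.50.
After k=2: 6.74989e+09.
Correction k=3: B_{6}/6! · (f^{(5)}(33) − f^{(5)}(12)) = 1/30240 · (23760.0 − 8640.00) = 0.500000.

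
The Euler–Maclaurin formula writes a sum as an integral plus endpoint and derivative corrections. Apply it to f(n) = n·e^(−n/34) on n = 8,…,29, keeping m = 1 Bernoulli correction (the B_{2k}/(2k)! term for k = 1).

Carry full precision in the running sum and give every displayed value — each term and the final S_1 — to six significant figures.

Integral: ∫_8^29 x·e^(−x/34) dx = 215.769.
Endpoint term: (f(8) + f(29))/2 = (6.32271 + 12.3586)/2 = 9.34067.
Integral + boundary = 225.110.
k=1: B_{2}/(2)! × [f^{(1)}(29) − f^{(1)}(8)] = 1/12 × (0.0626705 − 0.604376) = -0.0451422.

S_1 ≈ 225.065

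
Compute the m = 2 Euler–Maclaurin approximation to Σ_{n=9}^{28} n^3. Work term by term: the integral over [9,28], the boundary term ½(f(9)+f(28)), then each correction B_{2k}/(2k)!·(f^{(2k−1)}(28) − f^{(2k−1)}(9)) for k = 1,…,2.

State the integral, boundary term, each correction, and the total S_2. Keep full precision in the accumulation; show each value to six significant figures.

S_2 ≈ 163540

Integral: ∫_9^28 x^3 dx = 152024.
Endpoint term: (f(9) + f(28))/2 = (729.000 + 21952.0)/2 = 11340.5.
So far: 163364.
Order-1 term: 1/12 · (2352.00 − 243.000) = 175.750.
After k=1: 163540.
Order-2 term: −1/720 · (6.00000 − 6.00000) = 0.00000.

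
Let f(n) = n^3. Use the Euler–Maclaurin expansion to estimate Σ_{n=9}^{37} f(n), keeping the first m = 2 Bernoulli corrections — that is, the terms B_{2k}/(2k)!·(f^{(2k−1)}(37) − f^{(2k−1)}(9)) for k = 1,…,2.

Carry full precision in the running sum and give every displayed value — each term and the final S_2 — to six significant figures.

S_2 ≈ 492913

The integral term ∫_9^37 x^3 dx = 466900.
Boundary: ½(f(9) + f(37)) = ½(729.000 + 50653.0) = 25691.0.
Integral + boundary = 492591.
k=1: B_{2}/(2)! × [f^{(1)}(37) − f^{(1)}(9)] = 1/12 × (4107.00 − 243.000) = 322.000.
After k=1: 492913.
k=2: B_{4}/(4)! × [f^{(3)}(37) − f^{(3)}(9)] = −1/720 × (6.00000 − 6.00000) = 0.00000.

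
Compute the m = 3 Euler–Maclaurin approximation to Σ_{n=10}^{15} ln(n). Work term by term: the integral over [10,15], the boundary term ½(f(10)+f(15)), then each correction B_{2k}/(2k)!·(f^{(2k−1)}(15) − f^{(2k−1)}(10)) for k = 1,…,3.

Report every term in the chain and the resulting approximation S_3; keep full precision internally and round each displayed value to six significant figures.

The integral term ∫_10^15 ln(x) dx = 12.5949.
½[f(10) + f(15)] = ½[2.30259 + 2.70805] = 2.50532.
So far: 15.1002.
Correction k=1: B_{2}/2! · (f^{(1)}(15) − f^{(1)}(10)) = 1/12 · (0.0666667 − 0.100000) = -0.00277778.
Partial sum through k=1: 15.0974.
Correction k=2: B_{4}/4! · (f^{(3)}(15) − f^{(3)}(10)) = −1/720 · (0.000592593 − 0.00200000) = 1.95473e-06.
Partial sum through k=2: 15.0974.
Correction k=3: B_{6}/6! · (f^{(5)}(15) − f^{(5)}(10)) = 1/30240 · (3.16049e-05 − 0.000240000) = -6.89137e-09.

S_3 ≈ 15.0974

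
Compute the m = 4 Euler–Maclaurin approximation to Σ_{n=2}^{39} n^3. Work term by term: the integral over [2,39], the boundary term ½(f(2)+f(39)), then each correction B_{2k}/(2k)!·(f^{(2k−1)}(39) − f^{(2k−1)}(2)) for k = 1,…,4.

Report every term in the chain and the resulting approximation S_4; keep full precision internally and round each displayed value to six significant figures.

∫_2^39 x^3 dx evaluates to 578356.
Boundary: ½(f(2) + f(39)) = ½(8.00000 + 59319.0) = 29663.5.
Integral + boundary = 608020.
Correction k=1: B_{2}/2! · (f^{(1)}(39) − f^{(1)}(2)) = 1/12 · (4563.00 − 12.0000) = 379.250.
After k=1: 608399.
Correction k=2: B_{4}/4! · (f^{(3)}(39) − f^{(3)}(2)) = −1/720 · (6.00000 − 6.00000) = 0.00000.
After k=2: 608399.
Correction k=3: B_{6}/6! · (f^{(5)}(39) − f^{(5)}(2)) = 1/30240 · (0.00000 − 0.00000) = 0.00000.
After k=3: 608399.
Correction k=4: B_{8}/8! · (f^{(7)}(39) − f^{(7)}(2)) = −1/1209600 · (0.00000 − 0.00000) = 0.00000.

S_4 ≈ 608399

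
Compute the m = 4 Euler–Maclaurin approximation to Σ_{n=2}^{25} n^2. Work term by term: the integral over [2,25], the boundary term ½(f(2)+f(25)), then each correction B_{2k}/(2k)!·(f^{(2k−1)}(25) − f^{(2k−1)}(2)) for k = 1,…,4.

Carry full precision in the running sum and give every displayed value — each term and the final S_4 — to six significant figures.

The integral term ∫_2^25 x^2 dx = 5205.67.
½[f(2) + f(25)] = ½[4.00000 + 625.000] = 314.500.
So far: 5520.17.
Correction k=1: B_{2}/2! · (f^{(1)}(25) − f^{(1)}(2)) = 1/12 · (50.0000 − 4.00000) = 3.83333.
Partial sum through k=1: 5524.00.
Correction k=2: B_{4}/4! · (f^{(3)}(25) − f^{(3)}(2)) = −1/720 · (0.00000 − 0.00000) = 0.00000.
Partial sum through k=2: 5524.00.
Correction k=3: B_{6}/6! · (f^{(5)}(25) − f^{(5)}(2)) = 1/30240 · (0.00000 − 0.00000) = 0.00000.
Partial sum through k=3: 5524.00.
Correction k=4: B_{8}/8! · (f^{(7)}(25) − f^{(7)}(2)) = −1/1209600 · (0.00000 − 0.00000) = 0.00000.

S_4 ≈ 5524.00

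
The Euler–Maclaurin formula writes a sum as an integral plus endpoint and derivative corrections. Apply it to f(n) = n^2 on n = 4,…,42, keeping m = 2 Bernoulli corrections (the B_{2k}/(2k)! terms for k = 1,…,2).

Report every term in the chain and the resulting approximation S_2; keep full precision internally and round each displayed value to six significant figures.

S_2 ≈ 25571.0

∫_4^42 x^2 dx evaluates to 24674.7.
Endpoint term: (f(4) + f(42))/2 = (16.0000 + 1764.00)/2 = 890.000.
Running total after boundary: 25564.7.
k=1: B_{2}/(2)! × [f^{(1)}(42) − f^{(1)}(4)] = 1/12 × (84.0000 − 8.00000) = 6.33333.
After k=1: 25571.0.
k=2: B_{4}/(4)! × [f^{(3)}(42) − f^{(3)}(4)] = −1/720 × (0.00000 − 0.00000) = 0.00000.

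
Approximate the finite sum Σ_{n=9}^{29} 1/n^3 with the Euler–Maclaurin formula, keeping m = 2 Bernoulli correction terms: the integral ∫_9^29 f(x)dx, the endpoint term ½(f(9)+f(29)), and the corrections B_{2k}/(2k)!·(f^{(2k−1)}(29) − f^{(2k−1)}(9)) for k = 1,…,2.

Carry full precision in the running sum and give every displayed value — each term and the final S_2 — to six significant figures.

The integral term ∫_9^29 1/x^3 dx = 0.00557831.
Boundary: ½(f(9) + f(29)) = ½(0.00137174 + 4.10021e-05) = 0.000706372.
So far: 0.00628468.
Correction k=1: B_{2}/2! · (f^{(1)}(29) − f^{(1)}(9)) = 1/12 · (-4.24160e-06 − (-0.000457247)) = 3.77505e-05.
Running total after k=1: 0.00632243.
Correction k=2: B_{4}/4! · (f^{(3)}(29) − f^{(3)}(9)) = −1/720 · (-1.00870e-07 − (-0.000112901)) = -1.56666e-07.

S_2 ≈ 0.00632228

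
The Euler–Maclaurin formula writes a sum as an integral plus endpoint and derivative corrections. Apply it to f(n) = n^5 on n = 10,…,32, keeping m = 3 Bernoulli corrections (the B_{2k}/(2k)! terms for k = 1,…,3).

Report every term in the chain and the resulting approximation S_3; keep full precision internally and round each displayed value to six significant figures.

The integral term ∫_10^32 x^5 dx = 1.78790e+08.
Endpoint term: (f(10) + f(32))/2 = (100000 + 3.35544e+07)/2 = 1.68272e+07.
Running total after boundary: 1.95618e+08.
Order-1 term: 1/12 · (5.24288e+06 − 50000.0) = 432740.
Partial sum through k=1: 1.96050e+08.
Order-2 term: −1/720 · (61440.0 − 6000.00) = -77.0000.
Partial sum through k=2: 1.96050e+08.
Order-3 term: 1/30240 · (120.000 − 120.000) = 0.00000.

S_3 ≈ 1.96050e+08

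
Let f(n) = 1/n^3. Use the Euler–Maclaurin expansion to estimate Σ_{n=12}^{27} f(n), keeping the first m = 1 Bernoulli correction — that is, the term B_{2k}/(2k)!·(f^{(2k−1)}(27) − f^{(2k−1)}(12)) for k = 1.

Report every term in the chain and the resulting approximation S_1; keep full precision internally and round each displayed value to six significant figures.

S_1 ≈ 0.00311269

The integral term ∫_12^27 1/x^3 dx = 0.00278635.
Boundary: ½(f(12) + f(27)) = ½(0.000578704 + 5.08053e-05) = 0.000314754.
So far: 0.00310111.
k=1: B_{2}/(2)! × [f^{(1)}(27) − f^{(1)}(12)] = 1/12 × (-5.64503e-06 − (-0.000144676)) = 1.15859e-05.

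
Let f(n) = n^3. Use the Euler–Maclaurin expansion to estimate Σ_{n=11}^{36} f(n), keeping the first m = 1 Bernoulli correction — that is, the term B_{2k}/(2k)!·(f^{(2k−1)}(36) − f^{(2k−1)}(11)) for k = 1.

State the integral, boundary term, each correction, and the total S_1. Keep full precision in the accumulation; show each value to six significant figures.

∫_11^36 x^3 dx evaluates to 416244.
Boundary: ½(f(11) + f(36)) = ½(1331.00 + 46656.0) = 23993.5.
So far: 440237.
Correction k=1: B_{2}/2! · (f^{(1)}(36) − f^{(1)}(11)) = 1/12 · (3888.00 − 363.000) = 293.750.

S_1 ≈ 440531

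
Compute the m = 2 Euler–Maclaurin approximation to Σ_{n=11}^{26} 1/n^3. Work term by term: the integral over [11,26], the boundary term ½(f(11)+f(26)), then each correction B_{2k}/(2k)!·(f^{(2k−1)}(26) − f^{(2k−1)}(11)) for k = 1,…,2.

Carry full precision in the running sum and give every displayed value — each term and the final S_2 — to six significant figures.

S_2 ≈ 0.00381317

∫_11^26 1/x^3 dx evaluates to 0.00339259.
½[f(11) + f(26)] = ½[0.000751315 + 5.68958e-05] = 0.000404105.
Integral + boundary = 0.00379669.
Correction k=1: B_{2}/2! · (f^{(1)}(26) − f^{(1)}(11)) = 1/12 · (-6.56490e-06 − (-0.000204904)) = 1.65283e-05.
Running total after k=1: 0.00381322.
Correction k=2: B_{4}/4! · (f^{(3)}(26) − f^{(3)}(11)) = −1/720 · (-1.94228e-07 − (-3.38684e-05)) = -4.67697e-08.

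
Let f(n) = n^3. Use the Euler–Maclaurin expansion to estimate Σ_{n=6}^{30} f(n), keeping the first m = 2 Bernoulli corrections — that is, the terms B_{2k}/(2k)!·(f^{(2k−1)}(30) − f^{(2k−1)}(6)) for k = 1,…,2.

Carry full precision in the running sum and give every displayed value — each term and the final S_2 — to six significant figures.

S_2 ≈ 216000

∫_6^30 x^3 dx evaluates to 202176.
½[f(6) + f(30)] = ½[216.000 + 27000.0] = 13608.0.
Running total after boundary: 215784.
Order-1 term: 1/12 · (2700.00 − 108.000) = 216.000.
After k=1: 216000.
Order-2 term: −1/720 · (6.00000 − 6.00000) = 0.00000.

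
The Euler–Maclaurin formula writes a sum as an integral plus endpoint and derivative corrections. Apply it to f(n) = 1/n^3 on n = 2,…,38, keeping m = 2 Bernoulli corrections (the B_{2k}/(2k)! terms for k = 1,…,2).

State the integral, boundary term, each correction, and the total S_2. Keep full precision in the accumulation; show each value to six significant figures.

∫_2^38 1/x^3 dx evaluates to 0.124654.
½[f(2) + f(38)] = ½[0.125000 + 1.82242e-05] = 0.0625091.
Running total after boundary: 0.187163.
Correction k=1: B_{2}/2! · (f^{(1)}(38) − f^{(1)}(2)) = 1/12 · (-1.43876e-06 − (-0.187500)) = 0.0156249.
Partial sum through k=1: 0.202788.
Correction k=2: B_{4}/4! · (f^{(3)}(38) − f^{(3)}(2)) = −1/720 · (-1.99274e-08 − (-0.937500)) = -0.00130208.

S_2 ≈ 0.201486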